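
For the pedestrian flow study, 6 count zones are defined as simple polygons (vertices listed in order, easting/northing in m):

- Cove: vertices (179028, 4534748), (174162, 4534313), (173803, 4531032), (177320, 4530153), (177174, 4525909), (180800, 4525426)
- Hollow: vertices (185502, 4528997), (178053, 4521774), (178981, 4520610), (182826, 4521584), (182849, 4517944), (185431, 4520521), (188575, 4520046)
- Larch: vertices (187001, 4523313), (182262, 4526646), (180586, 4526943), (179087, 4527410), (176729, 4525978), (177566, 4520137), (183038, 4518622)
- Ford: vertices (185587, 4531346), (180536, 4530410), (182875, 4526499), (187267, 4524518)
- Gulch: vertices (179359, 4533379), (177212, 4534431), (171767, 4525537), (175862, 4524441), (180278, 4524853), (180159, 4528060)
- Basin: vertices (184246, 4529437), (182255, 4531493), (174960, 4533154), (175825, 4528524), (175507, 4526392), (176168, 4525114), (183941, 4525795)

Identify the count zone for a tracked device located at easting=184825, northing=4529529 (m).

Ford

Cast a ray rightward from (184825, 4529529). For each polygon, the edges (by vertex number in listed order) whose endpoints lie on opposite sides of northing = 4529529, where each meets that height, and whether that is right or left of the point:
Cove: 4–5 at easting≈177298.5 (left), 6–1 at easting≈180020.1 (left) → 0 crossings.
Hollow: no edge straddles that height → 0 crossings.
Larch: no edge straddles that height → 0 crossings.
Ford: 2–3 at easting≈181062.9 (left), 4–1 at easting≈186034.1 (right) → 1 crossing.
Gulch: 2–3 at easting≈174210.9 (left), 6–1 at easting≈179938.1 (left) → 0 crossings.
Basin: 1–2 at easting≈184156.9 (left), 3–4 at easting≈175637.2 (left) → 0 crossings.
Only Ford has an odd count, so the point is inside Ford.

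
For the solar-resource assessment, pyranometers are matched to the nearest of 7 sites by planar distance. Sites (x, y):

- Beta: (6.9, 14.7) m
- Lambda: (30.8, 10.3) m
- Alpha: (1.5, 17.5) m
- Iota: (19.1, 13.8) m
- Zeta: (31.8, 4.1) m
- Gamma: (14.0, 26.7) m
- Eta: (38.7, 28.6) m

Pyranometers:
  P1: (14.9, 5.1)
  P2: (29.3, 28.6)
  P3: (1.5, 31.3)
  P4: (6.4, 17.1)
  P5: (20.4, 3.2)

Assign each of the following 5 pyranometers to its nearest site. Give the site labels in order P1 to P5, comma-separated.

P1 → Iota (d²=93.33)
P2 → Eta (d²=88.36)
P3 → Gamma (d²=177.41)
P4 → Beta (d²=6.01)
P5 → Iota (d²=114.05)

Iota, Eta, Gamma, Beta, Iota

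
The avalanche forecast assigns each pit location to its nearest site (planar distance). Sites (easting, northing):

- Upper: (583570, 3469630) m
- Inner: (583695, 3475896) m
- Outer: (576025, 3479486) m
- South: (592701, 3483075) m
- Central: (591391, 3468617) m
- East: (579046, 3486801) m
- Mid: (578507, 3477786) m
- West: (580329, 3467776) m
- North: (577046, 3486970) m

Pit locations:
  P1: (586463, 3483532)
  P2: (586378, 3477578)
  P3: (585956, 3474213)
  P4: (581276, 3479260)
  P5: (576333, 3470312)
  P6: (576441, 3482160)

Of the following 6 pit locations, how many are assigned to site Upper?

0

P1 → South
P2 → Inner
P3 → Inner
P4 → Mid
P5 → West
P6 → Outer
0 of the 6 go to Upper.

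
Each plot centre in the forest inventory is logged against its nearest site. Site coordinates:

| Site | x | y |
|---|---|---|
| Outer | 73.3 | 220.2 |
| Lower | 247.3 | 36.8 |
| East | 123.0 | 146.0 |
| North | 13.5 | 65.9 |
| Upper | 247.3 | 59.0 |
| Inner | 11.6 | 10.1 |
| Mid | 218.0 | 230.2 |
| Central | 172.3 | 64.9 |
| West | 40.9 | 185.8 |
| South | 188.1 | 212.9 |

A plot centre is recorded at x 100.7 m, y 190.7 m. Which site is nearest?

Outer

Squared distances to each site:
Outer: 1621.010; Lower: 45176.770; East: 2495.380; North: 23178.880; Upper: 38836.450; Inner: 40555.170; Mid: 15319.540; Central: 20952.200; West: 3600.050; South: 8131.600.
Minimum at Outer.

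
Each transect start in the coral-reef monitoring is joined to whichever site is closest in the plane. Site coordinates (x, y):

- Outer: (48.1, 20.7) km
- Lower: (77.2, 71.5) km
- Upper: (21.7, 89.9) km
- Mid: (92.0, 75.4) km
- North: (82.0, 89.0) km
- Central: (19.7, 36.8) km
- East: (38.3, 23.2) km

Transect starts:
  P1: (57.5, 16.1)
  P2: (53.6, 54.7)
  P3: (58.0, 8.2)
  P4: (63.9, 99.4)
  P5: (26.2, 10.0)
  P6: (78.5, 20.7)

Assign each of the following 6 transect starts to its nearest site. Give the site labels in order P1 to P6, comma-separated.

P1 → Outer (d²=109.52)
P2 → Lower (d²=839.20)
P3 → Outer (d²=254.26)
P4 → North (d²=435.77)
P5 → East (d²=320.65)
P6 → Outer (d²=924.16)

Outer, Lower, Outer, North, East, Outer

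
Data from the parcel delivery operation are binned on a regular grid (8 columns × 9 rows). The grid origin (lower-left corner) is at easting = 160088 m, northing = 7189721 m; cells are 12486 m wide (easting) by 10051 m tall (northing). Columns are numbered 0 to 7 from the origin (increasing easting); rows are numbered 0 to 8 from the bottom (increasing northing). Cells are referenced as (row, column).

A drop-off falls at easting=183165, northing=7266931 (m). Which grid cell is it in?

(7, 1)

Column index: ⌊(183165 − 160088) / 12486⌋ = ⌊1.848⌋ = 1
Row offset from origin: ⌊(7266931 − 7189721) / 10051⌋ = ⌊7.682⌋ = 7 → row 7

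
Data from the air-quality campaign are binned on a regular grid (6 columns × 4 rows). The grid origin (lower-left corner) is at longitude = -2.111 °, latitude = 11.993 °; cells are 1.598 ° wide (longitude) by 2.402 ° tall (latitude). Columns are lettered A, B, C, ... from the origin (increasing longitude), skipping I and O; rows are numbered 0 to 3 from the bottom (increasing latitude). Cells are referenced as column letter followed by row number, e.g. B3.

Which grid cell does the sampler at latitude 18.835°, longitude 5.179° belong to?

E2

Column index: ⌊(5.179 − -2.111) / 1.598⌋ = ⌊4.562⌋ = 4 → column E
Row offset from origin: ⌊(18.835 − 11.993) / 2.402⌋ = ⌊2.848⌋ = 2 → row 2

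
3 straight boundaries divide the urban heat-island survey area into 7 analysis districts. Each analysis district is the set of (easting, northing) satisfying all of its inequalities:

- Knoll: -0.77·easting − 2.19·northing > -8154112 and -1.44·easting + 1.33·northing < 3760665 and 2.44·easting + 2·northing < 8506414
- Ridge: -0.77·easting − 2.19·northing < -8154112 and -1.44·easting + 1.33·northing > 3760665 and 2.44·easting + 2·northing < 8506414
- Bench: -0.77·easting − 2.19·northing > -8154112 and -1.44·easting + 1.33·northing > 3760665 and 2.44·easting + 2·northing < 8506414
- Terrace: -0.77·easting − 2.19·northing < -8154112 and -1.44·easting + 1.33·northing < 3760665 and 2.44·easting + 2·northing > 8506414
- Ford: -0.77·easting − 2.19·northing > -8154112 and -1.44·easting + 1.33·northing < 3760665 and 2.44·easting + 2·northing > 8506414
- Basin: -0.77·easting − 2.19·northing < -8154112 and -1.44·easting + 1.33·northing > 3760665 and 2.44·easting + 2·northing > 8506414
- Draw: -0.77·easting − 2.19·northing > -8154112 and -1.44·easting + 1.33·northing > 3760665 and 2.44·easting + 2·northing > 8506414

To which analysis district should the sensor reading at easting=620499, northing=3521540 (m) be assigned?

Basin

-0.77·620499 − 2.19·3521540 = -8189956.830, which is < -8154112
-1.44·620499 + 1.33·3521540 = 3790129.640, which is > 3760665
2.44·620499 + 2·3521540 = 8557097.560, which is > 8506414
This sign pattern matches Basin.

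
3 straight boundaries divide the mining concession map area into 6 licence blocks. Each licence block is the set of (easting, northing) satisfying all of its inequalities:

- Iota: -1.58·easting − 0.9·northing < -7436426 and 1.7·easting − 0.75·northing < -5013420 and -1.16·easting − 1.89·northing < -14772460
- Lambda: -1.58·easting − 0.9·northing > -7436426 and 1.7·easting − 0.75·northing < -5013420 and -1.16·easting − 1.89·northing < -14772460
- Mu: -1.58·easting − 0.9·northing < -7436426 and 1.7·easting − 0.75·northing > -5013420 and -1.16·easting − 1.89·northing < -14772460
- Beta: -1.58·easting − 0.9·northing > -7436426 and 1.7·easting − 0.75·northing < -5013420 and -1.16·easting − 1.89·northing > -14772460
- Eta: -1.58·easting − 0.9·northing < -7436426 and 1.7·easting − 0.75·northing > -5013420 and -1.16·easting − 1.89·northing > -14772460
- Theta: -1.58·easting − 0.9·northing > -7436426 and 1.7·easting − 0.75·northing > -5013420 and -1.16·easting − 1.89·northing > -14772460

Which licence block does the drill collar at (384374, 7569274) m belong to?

Beta

-1.58·384374 − 0.9·7569274 = -7419657.520, which is > -7436426
1.7·384374 − 0.75·7569274 = -5023519.700, which is < -5013420
-1.16·384374 − 1.89·7569274 = -14751801.700, which is > -14772460
This sign pattern matches Beta.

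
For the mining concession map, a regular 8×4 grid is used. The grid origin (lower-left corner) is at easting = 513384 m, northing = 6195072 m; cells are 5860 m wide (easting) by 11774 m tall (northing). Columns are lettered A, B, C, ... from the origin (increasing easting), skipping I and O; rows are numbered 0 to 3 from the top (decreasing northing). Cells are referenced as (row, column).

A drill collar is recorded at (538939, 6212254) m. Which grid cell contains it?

(2, E)

Column index: ⌊(538939 − 513384) / 5860⌋ = ⌊4.361⌋ = 4 → column E
Row offset from origin: ⌊(6212254 − 6195072) / 11774⌋ = ⌊1.459⌋ = 1 → row 2 (counted from top)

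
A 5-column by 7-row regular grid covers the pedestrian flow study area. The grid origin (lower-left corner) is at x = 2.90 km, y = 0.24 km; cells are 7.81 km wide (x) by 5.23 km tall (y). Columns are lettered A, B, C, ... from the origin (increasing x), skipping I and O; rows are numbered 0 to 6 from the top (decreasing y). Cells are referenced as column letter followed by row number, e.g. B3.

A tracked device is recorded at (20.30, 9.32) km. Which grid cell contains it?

Column index: ⌊(20.30 − 2.90) / 7.81⌋ = ⌊2.228⌋ = 2 → column C
Row offset from origin: ⌊(9.32 − 0.24) / 5.23⌋ = ⌊1.736⌋ = 1 → row 5 (counted from top)

C5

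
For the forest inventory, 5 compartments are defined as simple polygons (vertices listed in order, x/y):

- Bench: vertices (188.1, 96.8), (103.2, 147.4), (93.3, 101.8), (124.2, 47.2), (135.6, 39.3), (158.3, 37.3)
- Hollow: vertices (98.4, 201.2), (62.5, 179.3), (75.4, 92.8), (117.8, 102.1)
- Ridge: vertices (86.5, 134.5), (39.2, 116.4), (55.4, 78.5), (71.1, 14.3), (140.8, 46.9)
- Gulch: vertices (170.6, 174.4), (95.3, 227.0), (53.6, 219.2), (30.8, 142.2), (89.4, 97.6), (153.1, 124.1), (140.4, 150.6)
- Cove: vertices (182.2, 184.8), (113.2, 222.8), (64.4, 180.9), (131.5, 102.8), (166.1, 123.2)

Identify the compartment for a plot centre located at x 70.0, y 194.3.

Cast a ray rightward from (70.0, 194.3). For each polygon, the edges (by vertex number in listed order) whose endpoints lie on opposite sides of y = 194.3, where each meets that height, and whether that is right or left of the point:
Bench: no edge straddles that height → 0 crossings.
Hollow: 1–2 at x≈87.09 (right), 4–1 at x≈99.75 (right) → 2 crossings.
Ridge: no edge straddles that height → 0 crossings.
Gulch: 1–2 at x≈142.11 (right), 3–4 at x≈46.23 (left) → 1 crossing.
Cove: 1–2 at x≈164.95 (right), 2–3 at x≈80.01 (right) → 2 crossings.
Only Gulch has an odd count, so the point is inside Gulch.

Gulch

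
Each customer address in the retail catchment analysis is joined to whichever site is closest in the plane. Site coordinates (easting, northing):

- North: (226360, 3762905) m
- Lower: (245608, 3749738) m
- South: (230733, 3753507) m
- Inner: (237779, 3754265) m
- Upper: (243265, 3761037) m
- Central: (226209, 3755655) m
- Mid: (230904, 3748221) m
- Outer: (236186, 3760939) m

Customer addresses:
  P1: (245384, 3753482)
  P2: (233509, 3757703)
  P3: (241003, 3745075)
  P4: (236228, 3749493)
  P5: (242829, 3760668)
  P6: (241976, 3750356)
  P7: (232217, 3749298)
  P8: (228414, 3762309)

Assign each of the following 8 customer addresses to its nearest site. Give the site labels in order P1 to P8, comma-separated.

Lower, Outer, Lower, Inner, Upper, Lower, Mid, North

P1 → Lower (d²=14067712.00)
P2 → Outer (d²=17638025.00)
P3 → Lower (d²=42949594.00)
P4 → Inner (d²=25177585.00)
P5 → Upper (d²=326257.00)
P6 → Lower (d²=13573348.00)
P7 → Mid (d²=2883898.00)
P8 → North (d²=4574132.00)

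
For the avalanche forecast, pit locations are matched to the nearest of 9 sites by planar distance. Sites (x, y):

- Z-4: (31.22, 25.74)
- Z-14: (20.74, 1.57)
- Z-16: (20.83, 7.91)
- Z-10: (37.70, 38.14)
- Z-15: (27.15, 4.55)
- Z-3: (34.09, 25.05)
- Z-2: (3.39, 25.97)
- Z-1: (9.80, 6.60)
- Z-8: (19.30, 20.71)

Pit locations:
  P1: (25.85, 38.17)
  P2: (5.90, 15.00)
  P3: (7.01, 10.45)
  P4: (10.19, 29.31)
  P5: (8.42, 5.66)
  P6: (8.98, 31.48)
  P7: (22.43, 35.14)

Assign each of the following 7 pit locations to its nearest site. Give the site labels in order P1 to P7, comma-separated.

Z-10, Z-1, Z-1, Z-2, Z-1, Z-2, Z-4

P1 → Z-10 (d²=140.42)
P2 → Z-1 (d²=85.77)
P3 → Z-1 (d²=22.61)
P4 → Z-2 (d²=57.40)
P5 → Z-1 (d²=2.79)
P6 → Z-2 (d²=61.61)
P7 → Z-4 (d²=165.62)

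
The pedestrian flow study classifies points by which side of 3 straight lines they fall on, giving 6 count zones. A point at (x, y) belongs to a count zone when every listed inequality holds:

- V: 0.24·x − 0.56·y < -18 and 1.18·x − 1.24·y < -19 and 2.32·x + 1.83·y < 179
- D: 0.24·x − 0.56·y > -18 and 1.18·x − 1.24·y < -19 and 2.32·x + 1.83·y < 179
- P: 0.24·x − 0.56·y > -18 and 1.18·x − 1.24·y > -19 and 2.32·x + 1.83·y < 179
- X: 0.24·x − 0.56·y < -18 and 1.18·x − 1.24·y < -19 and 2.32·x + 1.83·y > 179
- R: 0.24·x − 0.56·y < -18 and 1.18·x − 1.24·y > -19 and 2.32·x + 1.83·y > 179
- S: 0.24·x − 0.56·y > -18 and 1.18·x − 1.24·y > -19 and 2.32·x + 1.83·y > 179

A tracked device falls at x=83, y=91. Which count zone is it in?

0.24·83 − 0.56·91 = -31.040, which is < -18
1.18·83 − 1.24·91 = -14.900, which is > -19
2.32·83 + 1.83·91 = 359.090, which is > 179
This sign pattern matches R.

R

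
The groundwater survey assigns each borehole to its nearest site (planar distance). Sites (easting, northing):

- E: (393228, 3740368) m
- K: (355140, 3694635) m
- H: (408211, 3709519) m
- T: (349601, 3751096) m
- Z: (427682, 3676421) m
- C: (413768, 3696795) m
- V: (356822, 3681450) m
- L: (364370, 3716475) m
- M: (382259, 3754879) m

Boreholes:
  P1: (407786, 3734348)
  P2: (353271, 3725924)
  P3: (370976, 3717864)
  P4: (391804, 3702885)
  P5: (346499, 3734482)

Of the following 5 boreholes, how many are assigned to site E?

P1 → E
P2 → L
P3 → L
P4 → H
P5 → T
1 of the 5 goes to E.

1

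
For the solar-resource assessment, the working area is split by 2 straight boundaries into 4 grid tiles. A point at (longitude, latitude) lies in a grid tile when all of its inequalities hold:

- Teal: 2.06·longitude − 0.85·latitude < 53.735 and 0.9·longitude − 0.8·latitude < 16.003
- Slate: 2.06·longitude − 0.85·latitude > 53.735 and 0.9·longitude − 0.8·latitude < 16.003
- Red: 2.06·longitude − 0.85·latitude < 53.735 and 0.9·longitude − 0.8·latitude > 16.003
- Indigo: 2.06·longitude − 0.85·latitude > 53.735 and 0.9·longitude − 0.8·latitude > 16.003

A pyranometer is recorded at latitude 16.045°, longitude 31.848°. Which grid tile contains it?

2.06·31.848 − 0.85·16.045 = 51.969, which is < 53.735
0.9·31.848 − 0.8·16.045 = 15.827, which is < 16.003
This sign pattern matches Teal.

Teal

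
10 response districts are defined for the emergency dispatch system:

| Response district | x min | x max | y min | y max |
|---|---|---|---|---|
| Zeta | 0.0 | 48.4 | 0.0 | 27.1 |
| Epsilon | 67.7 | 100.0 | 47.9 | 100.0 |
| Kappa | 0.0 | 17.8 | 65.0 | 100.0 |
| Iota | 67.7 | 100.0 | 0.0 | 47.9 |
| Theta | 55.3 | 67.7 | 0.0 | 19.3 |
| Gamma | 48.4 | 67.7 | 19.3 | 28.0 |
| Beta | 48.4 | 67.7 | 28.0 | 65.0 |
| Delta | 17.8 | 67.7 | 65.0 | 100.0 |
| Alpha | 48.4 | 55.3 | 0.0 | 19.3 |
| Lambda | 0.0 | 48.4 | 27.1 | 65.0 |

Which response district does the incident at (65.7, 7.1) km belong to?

Theta

The point has x = 65.7 and y = 7.1.
Only Theta satisfies 55.3 ≤ x ≤ 67.7 and 0.0 ≤ y ≤ 19.3.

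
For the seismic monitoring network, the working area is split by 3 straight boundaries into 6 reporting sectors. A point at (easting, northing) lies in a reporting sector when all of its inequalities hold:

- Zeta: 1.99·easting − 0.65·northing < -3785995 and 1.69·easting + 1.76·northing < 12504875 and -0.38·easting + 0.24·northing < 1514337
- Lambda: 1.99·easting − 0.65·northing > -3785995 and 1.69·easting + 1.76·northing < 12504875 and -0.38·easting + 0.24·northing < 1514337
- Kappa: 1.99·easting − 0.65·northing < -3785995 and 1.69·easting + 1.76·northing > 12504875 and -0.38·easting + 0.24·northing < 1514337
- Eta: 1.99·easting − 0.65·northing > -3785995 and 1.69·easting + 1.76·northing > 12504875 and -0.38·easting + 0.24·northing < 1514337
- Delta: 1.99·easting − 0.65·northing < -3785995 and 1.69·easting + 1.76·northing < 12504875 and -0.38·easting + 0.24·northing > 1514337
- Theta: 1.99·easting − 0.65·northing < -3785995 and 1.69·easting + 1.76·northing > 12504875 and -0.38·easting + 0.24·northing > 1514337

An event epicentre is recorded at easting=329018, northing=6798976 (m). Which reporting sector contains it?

1.99·329018 − 0.65·6798976 = -3764588.580, which is > -3785995
1.69·329018 + 1.76·6798976 = 12522238.180, which is > 12504875
-0.38·329018 + 0.24·6798976 = 1506727.400, which is < 1514337
This sign pattern matches Eta.

Eta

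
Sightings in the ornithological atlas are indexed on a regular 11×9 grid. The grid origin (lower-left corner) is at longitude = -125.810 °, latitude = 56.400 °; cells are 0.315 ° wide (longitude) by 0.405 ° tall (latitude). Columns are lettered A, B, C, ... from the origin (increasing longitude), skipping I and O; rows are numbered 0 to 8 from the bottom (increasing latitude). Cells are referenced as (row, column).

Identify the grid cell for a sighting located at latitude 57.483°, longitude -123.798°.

Column index: ⌊(-123.798 − -125.810) / 0.315⌋ = ⌊6.387⌋ = 6 → column G
Row offset from origin: ⌊(57.483 − 56.400) / 0.405⌋ = ⌊2.674⌋ = 2 → row 2

(2, G)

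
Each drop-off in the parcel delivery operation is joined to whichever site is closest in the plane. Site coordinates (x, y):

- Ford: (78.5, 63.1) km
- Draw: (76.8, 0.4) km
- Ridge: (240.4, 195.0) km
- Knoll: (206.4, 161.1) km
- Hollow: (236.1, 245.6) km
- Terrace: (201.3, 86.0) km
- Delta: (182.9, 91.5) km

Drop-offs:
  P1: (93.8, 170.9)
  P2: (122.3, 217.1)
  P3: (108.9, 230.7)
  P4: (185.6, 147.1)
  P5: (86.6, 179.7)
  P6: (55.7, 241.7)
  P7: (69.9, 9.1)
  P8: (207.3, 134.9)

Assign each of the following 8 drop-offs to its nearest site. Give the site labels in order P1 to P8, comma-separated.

Ford, Knoll, Knoll, Knoll, Ford, Knoll, Draw, Knoll

P1 → Ford (d²=11854.93)
P2 → Knoll (d²=10208.81)
P3 → Knoll (d²=14350.41)
P4 → Knoll (d²=628.64)
P5 → Ford (d²=13661.17)
P6 → Knoll (d²=29206.85)
P7 → Draw (d²=123.30)
P8 → Knoll (d²=687.25)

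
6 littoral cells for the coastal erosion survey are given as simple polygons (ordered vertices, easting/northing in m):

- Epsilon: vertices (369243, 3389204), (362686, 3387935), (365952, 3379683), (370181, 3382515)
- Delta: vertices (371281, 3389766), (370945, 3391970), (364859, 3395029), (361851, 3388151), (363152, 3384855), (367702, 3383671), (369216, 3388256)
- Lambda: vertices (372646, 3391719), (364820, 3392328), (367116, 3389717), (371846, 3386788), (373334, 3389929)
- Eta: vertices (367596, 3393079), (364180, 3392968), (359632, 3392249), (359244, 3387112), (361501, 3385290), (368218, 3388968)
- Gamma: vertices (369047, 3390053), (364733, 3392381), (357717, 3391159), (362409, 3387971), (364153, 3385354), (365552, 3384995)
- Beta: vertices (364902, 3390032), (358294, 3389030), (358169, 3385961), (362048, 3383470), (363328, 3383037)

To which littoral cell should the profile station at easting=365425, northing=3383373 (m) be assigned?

Cast a ray rightward from (365425, 3383373). For each polygon, the edges (by vertex number in listed order) whose endpoints lie on opposite sides of northing = 3383373, where each meets that height, and whether that is right or left of the point:
Epsilon: 2–3 at easting≈364491.6 (left), 4–1 at easting≈370060.7 (right) → 1 crossing.
Delta: no edge straddles that height → 0 crossings.
Lambda: no edge straddles that height → 0 crossings.
Eta: no edge straddles that height → 0 crossings.
Gamma: no edge straddles that height → 0 crossings.
Beta: 4–5 at easting≈362334.7 (left), 5–1 at easting≈363403.6 (left) → 0 crossings.
Only Epsilon has an odd count, so the point is inside Epsilon.

Epsilon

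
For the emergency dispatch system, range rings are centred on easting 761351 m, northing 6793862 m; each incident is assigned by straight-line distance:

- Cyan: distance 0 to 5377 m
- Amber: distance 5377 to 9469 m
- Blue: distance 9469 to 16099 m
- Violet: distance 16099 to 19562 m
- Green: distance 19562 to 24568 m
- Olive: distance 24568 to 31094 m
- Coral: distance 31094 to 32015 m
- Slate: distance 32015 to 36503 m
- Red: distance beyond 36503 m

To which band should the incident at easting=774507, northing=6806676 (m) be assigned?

Violet

Distance = √((774507−761351)² + (6806676−6793862)²) = √(173080336.000 + 164198596.000) = 18365.155 m.
16099 ≤ 18365.155 < 19562 → Violet.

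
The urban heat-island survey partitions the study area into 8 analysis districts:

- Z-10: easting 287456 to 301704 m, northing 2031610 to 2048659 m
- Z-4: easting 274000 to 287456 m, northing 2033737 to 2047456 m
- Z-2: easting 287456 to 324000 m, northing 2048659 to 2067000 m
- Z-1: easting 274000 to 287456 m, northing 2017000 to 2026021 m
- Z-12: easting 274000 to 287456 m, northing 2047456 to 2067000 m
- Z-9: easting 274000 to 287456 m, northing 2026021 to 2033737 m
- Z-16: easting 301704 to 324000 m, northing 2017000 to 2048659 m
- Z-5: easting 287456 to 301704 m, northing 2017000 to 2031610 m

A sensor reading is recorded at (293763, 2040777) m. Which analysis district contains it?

Z-10

The point has easting = 293763 and northing = 2040777.
Only Z-10 satisfies 287456 ≤ easting ≤ 301704 and 2031610 ≤ northing ≤ 2048659.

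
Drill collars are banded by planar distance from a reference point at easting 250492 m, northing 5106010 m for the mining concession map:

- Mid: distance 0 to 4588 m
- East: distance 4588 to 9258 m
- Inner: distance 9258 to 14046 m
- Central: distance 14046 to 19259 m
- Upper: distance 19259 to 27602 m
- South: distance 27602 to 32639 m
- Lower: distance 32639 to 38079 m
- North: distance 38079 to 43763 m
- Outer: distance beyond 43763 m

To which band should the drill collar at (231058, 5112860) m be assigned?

Upper

Distance = √((231058−250492)² + (5112860−5106010)²) = √(377680356.000 + 46922500.000) = 20605.894 m.
19259 ≤ 20605.894 < 27602 → Upper.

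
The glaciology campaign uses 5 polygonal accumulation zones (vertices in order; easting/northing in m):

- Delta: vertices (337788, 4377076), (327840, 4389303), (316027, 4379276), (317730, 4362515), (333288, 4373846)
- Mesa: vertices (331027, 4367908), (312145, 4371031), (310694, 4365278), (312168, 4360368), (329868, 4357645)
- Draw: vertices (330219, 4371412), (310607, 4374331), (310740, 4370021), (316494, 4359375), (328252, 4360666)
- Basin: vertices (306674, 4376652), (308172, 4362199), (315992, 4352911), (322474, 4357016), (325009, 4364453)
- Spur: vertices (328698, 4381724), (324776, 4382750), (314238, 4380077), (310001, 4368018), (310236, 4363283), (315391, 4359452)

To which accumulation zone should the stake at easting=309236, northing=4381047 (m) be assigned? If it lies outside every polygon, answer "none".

none

Cast a ray rightward from (309236, 4381047). For each polygon, the edges (by vertex number in listed order) whose endpoints lie on opposite sides of northing = 4381047, where each meets that height, and whether that is right or left of the point:
Delta: 1–2 at easting≈334557.2 (right), 2–3 at easting≈318113.4 (right) → 2 crossings.
Mesa: no edge straddles that height → 0 crossings.
Draw: no edge straddles that height → 0 crossings.
Basin: no edge straddles that height → 0 crossings.
Spur: 2–3 at easting≈318062.1 (right), 6–1 at easting≈328293.5 (right) → 2 crossings.
All counts are even, so the point lies outside every listed polygon.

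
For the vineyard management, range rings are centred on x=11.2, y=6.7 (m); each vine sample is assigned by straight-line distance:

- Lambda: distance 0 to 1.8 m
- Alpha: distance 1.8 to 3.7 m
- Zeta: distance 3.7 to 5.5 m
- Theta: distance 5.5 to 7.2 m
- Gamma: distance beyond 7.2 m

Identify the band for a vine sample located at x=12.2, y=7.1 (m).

Lambda

Distance = √((12.2−11.2)² + (7.1−6.7)²) = √(1.000 + 0.160) = 1.077 m.
0 ≤ 1.077 < 1.8 → Lambda.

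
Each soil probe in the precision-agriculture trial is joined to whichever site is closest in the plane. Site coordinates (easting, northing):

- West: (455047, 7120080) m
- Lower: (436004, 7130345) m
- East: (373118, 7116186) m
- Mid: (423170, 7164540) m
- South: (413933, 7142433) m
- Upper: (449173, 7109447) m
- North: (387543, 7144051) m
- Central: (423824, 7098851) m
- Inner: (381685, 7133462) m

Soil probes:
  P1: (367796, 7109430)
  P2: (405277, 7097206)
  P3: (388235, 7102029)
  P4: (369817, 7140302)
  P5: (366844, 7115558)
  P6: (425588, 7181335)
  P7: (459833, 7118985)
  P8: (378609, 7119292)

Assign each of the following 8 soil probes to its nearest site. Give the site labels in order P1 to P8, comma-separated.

East, Central, East, Inner, East, Mid, West, East

P1 → East (d²=73967220.00)
P2 → Central (d²=346697234.00)
P3 → East (d²=428944338.00)
P4 → Inner (d²=187635024.00)
P5 → East (d²=39757460.00)
P6 → Mid (d²=287918749.00)
P7 → West (d²=24104821.00)
P8 → East (d²=39798317.00)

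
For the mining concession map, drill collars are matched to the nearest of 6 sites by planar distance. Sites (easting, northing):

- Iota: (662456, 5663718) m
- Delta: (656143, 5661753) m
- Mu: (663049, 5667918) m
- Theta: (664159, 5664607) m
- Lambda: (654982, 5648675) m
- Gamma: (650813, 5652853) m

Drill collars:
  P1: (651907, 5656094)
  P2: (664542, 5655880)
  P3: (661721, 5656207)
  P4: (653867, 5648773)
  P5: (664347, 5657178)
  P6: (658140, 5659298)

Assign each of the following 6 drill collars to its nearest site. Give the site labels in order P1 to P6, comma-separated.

P1 → Gamma (d²=11700917.00)
P2 → Iota (d²=65785640.00)
P3 → Iota (d²=56955346.00)
P4 → Lambda (d²=1252829.00)
P5 → Iota (d²=46347481.00)
P6 → Delta (d²=10015034.00)

Gamma, Iota, Iota, Lambda, Iota, Delta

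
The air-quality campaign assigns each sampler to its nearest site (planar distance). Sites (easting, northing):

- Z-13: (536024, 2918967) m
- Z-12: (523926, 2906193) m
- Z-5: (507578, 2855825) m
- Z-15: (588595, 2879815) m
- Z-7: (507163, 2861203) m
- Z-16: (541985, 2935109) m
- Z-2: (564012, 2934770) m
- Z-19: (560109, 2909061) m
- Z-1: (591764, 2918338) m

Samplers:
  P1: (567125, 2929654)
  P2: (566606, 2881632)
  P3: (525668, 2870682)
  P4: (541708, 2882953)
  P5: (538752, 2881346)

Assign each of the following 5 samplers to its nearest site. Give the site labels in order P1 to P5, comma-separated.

P1 → Z-2 (d²=35864225.00)
P2 → Z-15 (d²=486817610.00)
P3 → Z-7 (d²=432286466.00)
P4 → Z-12 (d²=856297124.00)
P5 → Z-12 (d²=837183685.00)

Z-2, Z-15, Z-7, Z-12, Z-12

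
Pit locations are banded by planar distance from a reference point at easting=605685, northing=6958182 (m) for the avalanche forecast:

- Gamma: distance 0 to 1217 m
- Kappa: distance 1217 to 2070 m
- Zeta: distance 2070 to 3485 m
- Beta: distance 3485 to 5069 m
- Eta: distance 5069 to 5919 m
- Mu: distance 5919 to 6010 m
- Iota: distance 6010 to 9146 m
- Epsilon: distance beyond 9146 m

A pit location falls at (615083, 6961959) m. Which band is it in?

Epsilon

Distance = √((615083−605685)² + (6961959−6958182)²) = √(88322404.000 + 14265729.000) = 10128.580 m.
9146 ≤ 10128.580 < ∞ → Epsilon.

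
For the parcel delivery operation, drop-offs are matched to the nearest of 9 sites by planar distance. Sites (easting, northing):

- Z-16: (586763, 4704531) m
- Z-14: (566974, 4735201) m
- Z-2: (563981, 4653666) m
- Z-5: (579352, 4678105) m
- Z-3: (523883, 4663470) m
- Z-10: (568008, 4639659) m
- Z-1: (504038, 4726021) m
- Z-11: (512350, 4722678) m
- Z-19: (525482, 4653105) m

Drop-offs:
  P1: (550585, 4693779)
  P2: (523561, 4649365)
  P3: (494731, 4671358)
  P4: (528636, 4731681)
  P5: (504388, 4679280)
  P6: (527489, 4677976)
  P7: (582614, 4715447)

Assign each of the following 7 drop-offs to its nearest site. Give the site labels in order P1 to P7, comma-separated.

P1 → Z-5 (d²=1073214565.00)
P2 → Z-19 (d²=17677841.00)
P3 → Z-3 (d²=912059648.00)
P4 → Z-11 (d²=346287805.00)
P5 → Z-3 (d²=630011125.00)
P6 → Z-3 (d²=223427272.00)
P7 → Z-16 (d²=136373257.00)

Z-5, Z-19, Z-3, Z-11, Z-3, Z-3, Z-16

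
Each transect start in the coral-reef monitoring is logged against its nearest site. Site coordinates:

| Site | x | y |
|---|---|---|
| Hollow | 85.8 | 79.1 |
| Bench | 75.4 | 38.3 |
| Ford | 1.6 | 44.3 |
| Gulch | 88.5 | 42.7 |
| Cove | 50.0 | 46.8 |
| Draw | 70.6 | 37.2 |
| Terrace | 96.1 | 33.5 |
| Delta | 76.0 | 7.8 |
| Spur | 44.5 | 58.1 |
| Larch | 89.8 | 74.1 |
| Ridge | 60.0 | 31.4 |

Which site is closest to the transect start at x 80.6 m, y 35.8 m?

Squared distances to each site:
Hollow: 1901.930; Bench: 33.290; Ford: 6313.250; Gulch: 110.020; Cove: 1057.360; Draw: 101.960; Terrace: 245.540; Delta: 805.160; Spur: 1800.500; Larch: 1551.530; Ridge: 443.720.
Minimum at Bench.

Bench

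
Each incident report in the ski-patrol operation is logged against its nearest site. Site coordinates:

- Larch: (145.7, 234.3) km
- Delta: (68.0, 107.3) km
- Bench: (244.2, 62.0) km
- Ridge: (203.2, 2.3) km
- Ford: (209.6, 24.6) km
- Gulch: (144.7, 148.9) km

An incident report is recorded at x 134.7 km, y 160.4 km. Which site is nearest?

Squared distances to each site:
Larch: 5582.210; Delta: 7268.500; Bench: 21672.810; Ridge: 29687.860; Ford: 24051.650; Gulch: 232.250.
Minimum at Gulch.

Gulch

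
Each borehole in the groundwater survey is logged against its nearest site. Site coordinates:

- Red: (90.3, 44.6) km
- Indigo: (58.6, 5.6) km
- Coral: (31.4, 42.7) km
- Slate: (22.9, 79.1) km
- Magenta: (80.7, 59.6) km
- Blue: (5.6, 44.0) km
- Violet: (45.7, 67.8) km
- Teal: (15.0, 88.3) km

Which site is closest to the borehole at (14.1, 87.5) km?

Teal

Squared distances to each site:
Red: 7646.850; Indigo: 8687.860; Coral: 2306.330; Slate: 148.000; Magenta: 5213.970; Blue: 1964.500; Violet: 1386.650; Teal: 1.450.
Minimum at Teal.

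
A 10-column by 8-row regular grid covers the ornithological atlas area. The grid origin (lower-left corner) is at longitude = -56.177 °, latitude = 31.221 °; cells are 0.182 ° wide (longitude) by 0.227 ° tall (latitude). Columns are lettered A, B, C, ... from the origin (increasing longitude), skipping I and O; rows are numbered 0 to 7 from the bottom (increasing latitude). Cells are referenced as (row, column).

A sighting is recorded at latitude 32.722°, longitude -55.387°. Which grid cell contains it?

Column index: ⌊(-55.387 − -56.177) / 0.182⌋ = ⌊4.341⌋ = 4 → column E
Row offset from origin: ⌊(32.722 − 31.221) / 0.227⌋ = ⌊6.612⌋ = 6 → row 6

(6, E)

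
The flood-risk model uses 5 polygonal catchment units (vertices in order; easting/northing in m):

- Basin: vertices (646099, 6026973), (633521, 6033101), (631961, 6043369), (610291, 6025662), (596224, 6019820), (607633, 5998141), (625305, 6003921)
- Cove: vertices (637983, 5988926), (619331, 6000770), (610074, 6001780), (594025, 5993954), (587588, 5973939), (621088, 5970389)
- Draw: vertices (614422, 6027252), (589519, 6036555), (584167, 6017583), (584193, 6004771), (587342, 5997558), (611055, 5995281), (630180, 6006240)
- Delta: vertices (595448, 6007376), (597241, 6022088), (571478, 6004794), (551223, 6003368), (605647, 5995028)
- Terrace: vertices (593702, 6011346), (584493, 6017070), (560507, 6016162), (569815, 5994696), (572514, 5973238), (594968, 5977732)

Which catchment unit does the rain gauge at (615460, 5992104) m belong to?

Cast a ray rightward from (615460, 5992104). For each polygon, the edges (by vertex number in listed order) whose endpoints lie on opposite sides of northing = 5992104, where each meets that height, and whether that is right or left of the point:
Basin: no edge straddles that height → 0 crossings.
Cove: 1–2 at easting≈632978.3 (right), 4–5 at easting≈593430.0 (left) → 1 crossing.
Draw: no edge straddles that height → 0 crossings.
Delta: no edge straddles that height → 0 crossings.
Terrace: 4–5 at easting≈570141.0 (left), 6–1 at easting≈594426.7 (left) → 0 crossings.
Only Cove has an odd count, so the point is inside Cove.

Cove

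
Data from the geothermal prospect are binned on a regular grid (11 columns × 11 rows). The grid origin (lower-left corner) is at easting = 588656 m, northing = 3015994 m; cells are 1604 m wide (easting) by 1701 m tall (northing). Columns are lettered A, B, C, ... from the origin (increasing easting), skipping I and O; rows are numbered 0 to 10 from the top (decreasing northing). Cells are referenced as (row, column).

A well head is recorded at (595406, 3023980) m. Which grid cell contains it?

(6, E)

Column index: ⌊(595406 − 588656) / 1604⌋ = ⌊4.208⌋ = 4 → column E
Row offset from origin: ⌊(3023980 − 3015994) / 1701⌋ = ⌊4.695⌋ = 4 → row 6 (counted from top)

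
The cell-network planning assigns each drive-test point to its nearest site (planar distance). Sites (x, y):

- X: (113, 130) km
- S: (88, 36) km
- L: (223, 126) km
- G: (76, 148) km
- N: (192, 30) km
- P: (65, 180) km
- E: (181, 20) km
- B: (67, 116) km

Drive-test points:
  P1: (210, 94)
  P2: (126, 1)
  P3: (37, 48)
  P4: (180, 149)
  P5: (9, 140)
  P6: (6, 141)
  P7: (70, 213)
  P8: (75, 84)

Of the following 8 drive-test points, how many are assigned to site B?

3

P1 → L
P2 → S
P3 → S
P4 → L
P5 → B
P6 → B
P7 → P
P8 → B
3 of the 8 go to B.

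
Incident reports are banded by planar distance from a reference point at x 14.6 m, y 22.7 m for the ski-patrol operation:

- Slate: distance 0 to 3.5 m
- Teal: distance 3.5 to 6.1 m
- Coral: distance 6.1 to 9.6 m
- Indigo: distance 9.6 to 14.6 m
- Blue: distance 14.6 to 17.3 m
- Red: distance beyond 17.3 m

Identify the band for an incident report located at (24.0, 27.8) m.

Distance = √((24.0−14.6)² + (27.8−22.7)²) = √(88.360 + 26.010) = 10.694 m.
9.6 ≤ 10.694 < 14.6 → Indigo.

Indigo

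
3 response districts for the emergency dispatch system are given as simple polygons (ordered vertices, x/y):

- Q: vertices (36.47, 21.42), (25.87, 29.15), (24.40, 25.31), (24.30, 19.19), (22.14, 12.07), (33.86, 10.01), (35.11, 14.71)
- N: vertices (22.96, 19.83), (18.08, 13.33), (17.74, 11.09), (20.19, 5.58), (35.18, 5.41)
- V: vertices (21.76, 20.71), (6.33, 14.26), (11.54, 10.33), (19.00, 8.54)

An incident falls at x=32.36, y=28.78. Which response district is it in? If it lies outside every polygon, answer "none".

none

Cast a ray rightward from (32.36, 28.78). For each polygon, the edges (by vertex number in listed order) whose endpoints lie on opposite sides of y = 28.78, where each meets that height, and whether that is right or left of the point:
Q: 1–2 at x≈26.377 (left), 2–3 at x≈25.728 (left) → 0 crossings.
N: no edge straddles that height → 0 crossings.
V: no edge straddles that height → 0 crossings.
All counts are even, so the point lies outside every listed polygon.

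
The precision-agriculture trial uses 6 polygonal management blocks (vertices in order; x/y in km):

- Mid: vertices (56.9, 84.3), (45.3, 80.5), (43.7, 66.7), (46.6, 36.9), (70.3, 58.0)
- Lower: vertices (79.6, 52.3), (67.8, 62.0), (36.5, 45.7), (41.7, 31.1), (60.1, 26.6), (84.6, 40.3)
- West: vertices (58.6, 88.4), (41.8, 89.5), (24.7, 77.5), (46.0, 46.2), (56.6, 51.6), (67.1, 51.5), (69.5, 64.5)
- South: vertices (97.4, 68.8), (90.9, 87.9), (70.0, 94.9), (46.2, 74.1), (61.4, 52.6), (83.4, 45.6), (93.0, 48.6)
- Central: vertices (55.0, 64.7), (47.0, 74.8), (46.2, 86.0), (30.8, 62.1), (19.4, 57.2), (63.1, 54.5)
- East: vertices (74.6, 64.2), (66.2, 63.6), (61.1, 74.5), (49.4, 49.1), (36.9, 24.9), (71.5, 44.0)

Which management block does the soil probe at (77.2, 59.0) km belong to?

South

Cast a ray rightward from (77.2, 59.0). For each polygon, the edges (by vertex number in listed order) whose endpoints lie on opposite sides of y = 59.0, where each meets that height, and whether that is right or left of the point:
Mid: 3–4 at x≈44.45 (left), 5–1 at x≈69.79 (left) → 0 crossings.
Lower: 1–2 at x≈71.45 (left), 2–3 at x≈62.04 (left) → 0 crossings.
West: 3–4 at x≈37.29 (left), 6–7 at x≈68.48 (left) → 0 crossings.
South: 4–5 at x≈56.88 (left), 7–1 at x≈95.27 (right) → 1 crossing.
Central: 4–5 at x≈23.59 (left), 6–1 at x≈59.53 (left) → 0 crossings.
East: 3–4 at x≈53.96 (left), 6–1 at x≈73.80 (left) → 0 crossings.
Only South has an odd count, so the point is inside South.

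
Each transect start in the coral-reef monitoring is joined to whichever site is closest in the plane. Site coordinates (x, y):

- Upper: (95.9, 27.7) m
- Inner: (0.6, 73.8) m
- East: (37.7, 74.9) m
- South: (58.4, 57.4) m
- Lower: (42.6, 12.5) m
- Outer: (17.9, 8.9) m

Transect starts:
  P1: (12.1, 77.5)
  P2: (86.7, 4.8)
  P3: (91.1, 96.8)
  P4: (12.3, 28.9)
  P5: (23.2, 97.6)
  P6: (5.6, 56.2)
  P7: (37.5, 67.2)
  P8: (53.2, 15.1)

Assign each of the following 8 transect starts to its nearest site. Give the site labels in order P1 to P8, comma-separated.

P1 → Inner (d²=145.94)
P2 → Upper (d²=609.05)
P3 → South (d²=2621.65)
P4 → Outer (d²=431.36)
P5 → East (d²=725.54)
P6 → Inner (d²=334.76)
P7 → East (d²=59.33)
P8 → Lower (d²=119.12)

Inner, Upper, South, Outer, East, Inner, East, Lower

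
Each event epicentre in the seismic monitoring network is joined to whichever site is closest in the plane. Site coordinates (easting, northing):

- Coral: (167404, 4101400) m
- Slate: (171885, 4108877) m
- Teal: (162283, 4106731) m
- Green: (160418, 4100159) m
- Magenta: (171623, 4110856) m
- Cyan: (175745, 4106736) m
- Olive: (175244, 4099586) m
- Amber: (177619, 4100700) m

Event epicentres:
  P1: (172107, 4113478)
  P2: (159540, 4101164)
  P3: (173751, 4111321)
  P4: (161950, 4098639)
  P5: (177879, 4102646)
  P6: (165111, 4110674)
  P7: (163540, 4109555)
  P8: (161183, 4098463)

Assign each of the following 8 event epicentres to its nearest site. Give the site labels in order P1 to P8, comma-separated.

Magenta, Green, Magenta, Green, Amber, Teal, Teal, Green

P1 → Magenta (d²=7109140.00)
P2 → Green (d²=1780909.00)
P3 → Magenta (d²=4744609.00)
P4 → Green (d²=4657424.00)
P5 → Amber (d²=3854516.00)
P6 → Teal (d²=23544833.00)
P7 → Teal (d²=9555025.00)
P8 → Green (d²=3461641.00)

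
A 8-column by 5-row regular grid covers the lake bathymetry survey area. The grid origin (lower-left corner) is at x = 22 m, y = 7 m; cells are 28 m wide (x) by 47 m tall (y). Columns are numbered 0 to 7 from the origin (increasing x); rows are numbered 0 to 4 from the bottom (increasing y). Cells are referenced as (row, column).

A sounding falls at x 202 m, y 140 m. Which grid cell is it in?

Column index: ⌊(202 − 22) / 28⌋ = ⌊6.429⌋ = 6
Row offset from origin: ⌊(140 − 7) / 47⌋ = ⌊2.830⌋ = 2 → row 2

(2, 6)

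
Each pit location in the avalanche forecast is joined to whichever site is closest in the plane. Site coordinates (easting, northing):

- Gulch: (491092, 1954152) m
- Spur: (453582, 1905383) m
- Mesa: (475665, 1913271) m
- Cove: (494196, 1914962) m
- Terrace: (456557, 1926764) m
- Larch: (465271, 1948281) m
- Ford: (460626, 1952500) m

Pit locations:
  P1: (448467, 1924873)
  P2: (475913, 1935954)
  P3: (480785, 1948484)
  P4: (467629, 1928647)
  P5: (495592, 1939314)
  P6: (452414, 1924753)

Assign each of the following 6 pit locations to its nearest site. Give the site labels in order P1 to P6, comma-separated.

P1 → Terrace (d²=69023981.00)
P2 → Larch (d²=265207093.00)
P3 → Gulch (d²=138360473.00)
P4 → Terrace (d²=126134873.00)
P5 → Gulch (d²=240416244.00)
P6 → Terrace (d²=21208570.00)

Terrace, Larch, Gulch, Terrace, Gulch, Terrace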